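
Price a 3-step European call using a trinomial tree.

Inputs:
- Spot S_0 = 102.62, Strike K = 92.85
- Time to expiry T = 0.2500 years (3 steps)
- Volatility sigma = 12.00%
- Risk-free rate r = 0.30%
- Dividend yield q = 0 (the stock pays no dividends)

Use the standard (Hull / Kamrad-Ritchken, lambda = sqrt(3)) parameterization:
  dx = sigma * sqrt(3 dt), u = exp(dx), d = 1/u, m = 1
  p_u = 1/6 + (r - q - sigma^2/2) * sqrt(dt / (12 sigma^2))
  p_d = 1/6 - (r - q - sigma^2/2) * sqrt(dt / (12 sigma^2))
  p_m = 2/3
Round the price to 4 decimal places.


Answer: Price = V(0,0) = 9.9798

Derivation:
dt = T/N = 0.083333; dx = sigma*sqrt(3*dt) = 0.060000
u = exp(dx) = 1.061837; d = 1/u = 0.941765
p_u = 0.163750, p_m = 0.666667, p_d = 0.169583
Discount per step: exp(-r*dt) = 0.999750
Stock lattice S(k, j) with j the centered position index:
  k=0: S(0,+0) = 102.6200
  k=1: S(1,-1) = 96.6439; S(1,+0) = 102.6200; S(1,+1) = 108.9657
  k=2: S(2,-2) = 91.0158; S(2,-1) = 96.6439; S(2,+0) = 102.6200; S(2,+1) = 108.9657; S(2,+2) = 115.7037
  k=3: S(3,-3) = 85.7154; S(3,-2) = 91.0158; S(3,-1) = 96.6439; S(3,+0) = 102.6200; S(3,+1) = 108.9657; S(3,+2) = 115.7037; S(3,+3) = 122.8584
Terminal payoffs V(N, j) = max(S_T - K, 0):
  V(3,-3) = 0.000000; V(3,-2) = 0.000000; V(3,-1) = 3.793876; V(3,+0) = 9.770000; V(3,+1) = 16.115666; V(3,+2) = 22.853727; V(3,+3) = 30.008446
Backward induction: V(k, j) = exp(-r*dt) * [p_u * V(k+1, j+1) + p_m * V(k+1, j) + p_d * V(k+1, j-1)]
  V(2,-2) = exp(-r*dt) * [p_u*3.793876 + p_m*0.000000 + p_d*0.000000] = 0.621092
  V(2,-1) = exp(-r*dt) * [p_u*9.770000 + p_m*3.793876 + p_d*0.000000] = 4.128056
  V(2,+0) = exp(-r*dt) * [p_u*16.115666 + p_m*9.770000 + p_d*3.793876] = 9.793203
  V(2,+1) = exp(-r*dt) * [p_u*22.853727 + p_m*16.115666 + p_d*9.770000] = 16.138869
  V(2,+2) = exp(-r*dt) * [p_u*30.008446 + p_m*22.853727 + p_d*16.115666] = 22.876929
  V(1,-1) = exp(-r*dt) * [p_u*9.793203 + p_m*4.128056 + p_d*0.621092] = 4.459886
  V(1,+0) = exp(-r*dt) * [p_u*16.138869 + p_m*9.793203 + p_d*4.128056] = 9.869124
  V(1,+1) = exp(-r*dt) * [p_u*22.876929 + p_m*16.138869 + p_d*9.793203] = 16.162066
  V(0,+0) = exp(-r*dt) * [p_u*16.162066 + p_m*9.869124 + p_d*4.459886] = 9.979782


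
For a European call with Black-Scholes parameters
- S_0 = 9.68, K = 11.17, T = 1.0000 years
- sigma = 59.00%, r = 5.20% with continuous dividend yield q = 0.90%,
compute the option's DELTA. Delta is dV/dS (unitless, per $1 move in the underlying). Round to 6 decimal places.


d1 = 0.1252208275; d2 = -0.4647791725
phi(d1) = 0.3958267510; exp(-qT) = 0.9910403788; exp(-rT) = 0.9493288668
N(d1) = 0.5498256355
Delta = exp(-qT) * N(d1) = 0.9910403788 * 0.5498256355 = 0.544899

Answer: Delta = 0.544899


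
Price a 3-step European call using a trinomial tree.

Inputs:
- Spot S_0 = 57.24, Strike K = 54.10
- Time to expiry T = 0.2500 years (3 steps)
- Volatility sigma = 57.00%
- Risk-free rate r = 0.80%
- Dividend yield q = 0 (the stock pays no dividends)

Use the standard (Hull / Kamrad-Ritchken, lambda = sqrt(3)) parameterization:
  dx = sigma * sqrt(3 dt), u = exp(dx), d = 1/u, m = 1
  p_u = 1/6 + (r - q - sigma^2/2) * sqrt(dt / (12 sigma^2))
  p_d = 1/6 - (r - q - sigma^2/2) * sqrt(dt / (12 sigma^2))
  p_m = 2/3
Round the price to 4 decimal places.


Answer: Price = V(0,0) = 7.9431

Derivation:
dt = T/N = 0.083333; dx = sigma*sqrt(3*dt) = 0.285000
u = exp(dx) = 1.329762; d = 1/u = 0.752014
p_u = 0.144086, p_m = 0.666667, p_d = 0.189247
Discount per step: exp(-r*dt) = 0.999334
Stock lattice S(k, j) with j the centered position index:
  k=0: S(0,+0) = 57.2400
  k=1: S(1,-1) = 43.0453; S(1,+0) = 57.2400; S(1,+1) = 76.1156
  k=2: S(2,-2) = 32.3707; S(2,-1) = 43.0453; S(2,+0) = 57.2400; S(2,+1) = 76.1156; S(2,+2) = 101.2156
  k=3: S(3,-3) = 24.3432; S(3,-2) = 32.3707; S(3,-1) = 43.0453; S(3,+0) = 57.2400; S(3,+1) = 76.1156; S(3,+2) = 101.2156; S(3,+3) = 134.5927
Terminal payoffs V(N, j) = max(S_T - K, 0):
  V(3,-3) = 0.000000; V(3,-2) = 0.000000; V(3,-1) = 0.000000; V(3,+0) = 3.140000; V(3,+1) = 22.015578; V(3,+2) = 47.115606; V(3,+3) = 80.492670
Backward induction: V(k, j) = exp(-r*dt) * [p_u * V(k+1, j+1) + p_m * V(k+1, j) + p_d * V(k+1, j-1)]
  V(2,-2) = exp(-r*dt) * [p_u*0.000000 + p_m*0.000000 + p_d*0.000000] = 0.000000
  V(2,-1) = exp(-r*dt) * [p_u*3.140000 + p_m*0.000000 + p_d*0.000000] = 0.452129
  V(2,+0) = exp(-r*dt) * [p_u*22.015578 + p_m*3.140000 + p_d*0.000000] = 5.261966
  V(2,+1) = exp(-r*dt) * [p_u*47.115606 + p_m*22.015578 + p_d*3.140000] = 22.045298
  V(2,+2) = exp(-r*dt) * [p_u*80.492670 + p_m*47.115606 + p_d*22.015578] = 47.143236
  V(1,-1) = exp(-r*dt) * [p_u*5.261966 + p_m*0.452129 + p_d*0.000000] = 1.058890
  V(1,+0) = exp(-r*dt) * [p_u*22.045298 + p_m*5.261966 + p_d*0.452129] = 6.765454
  V(1,+1) = exp(-r*dt) * [p_u*47.143236 + p_m*22.045298 + p_d*5.261966] = 22.470384
  V(0,+0) = exp(-r*dt) * [p_u*22.470384 + p_m*6.765454 + p_d*1.058890] = 7.943071


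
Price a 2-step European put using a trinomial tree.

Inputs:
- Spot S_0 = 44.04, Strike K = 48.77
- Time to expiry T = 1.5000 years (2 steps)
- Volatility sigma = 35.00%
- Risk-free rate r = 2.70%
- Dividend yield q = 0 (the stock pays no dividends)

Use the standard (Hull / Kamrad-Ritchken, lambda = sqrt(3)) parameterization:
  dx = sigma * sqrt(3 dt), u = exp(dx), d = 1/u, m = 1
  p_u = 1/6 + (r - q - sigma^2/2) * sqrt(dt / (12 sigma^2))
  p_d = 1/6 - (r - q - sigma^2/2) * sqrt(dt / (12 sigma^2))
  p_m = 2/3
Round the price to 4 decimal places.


Answer: Price = V(0,0) = 8.9956

Derivation:
dt = T/N = 0.750000; dx = sigma*sqrt(3*dt) = 0.525000
u = exp(dx) = 1.690459; d = 1/u = 0.591555
p_u = 0.142202, p_m = 0.666667, p_d = 0.191131
Discount per step: exp(-r*dt) = 0.979954
Stock lattice S(k, j) with j the centered position index:
  k=0: S(0,+0) = 44.0400
  k=1: S(1,-1) = 26.0521; S(1,+0) = 44.0400; S(1,+1) = 74.4478
  k=2: S(2,-2) = 15.4113; S(2,-1) = 26.0521; S(2,+0) = 44.0400; S(2,+1) = 74.4478; S(2,+2) = 125.8510
Terminal payoffs V(N, j) = max(K - S_T, 0):
  V(2,-2) = 33.358742; V(2,-1) = 22.717902; V(2,+0) = 4.730000; V(2,+1) = 0.000000; V(2,+2) = 0.000000
Backward induction: V(k, j) = exp(-r*dt) * [p_u * V(k+1, j+1) + p_m * V(k+1, j) + p_d * V(k+1, j-1)]
  V(1,-1) = exp(-r*dt) * [p_u*4.730000 + p_m*22.717902 + p_d*33.358742] = 21.748869
  V(1,+0) = exp(-r*dt) * [p_u*0.000000 + p_m*4.730000 + p_d*22.717902] = 7.345172
  V(1,+1) = exp(-r*dt) * [p_u*0.000000 + p_m*0.000000 + p_d*4.730000] = 0.885927
  V(0,+0) = exp(-r*dt) * [p_u*0.885927 + p_m*7.345172 + p_d*21.748869] = 8.995626


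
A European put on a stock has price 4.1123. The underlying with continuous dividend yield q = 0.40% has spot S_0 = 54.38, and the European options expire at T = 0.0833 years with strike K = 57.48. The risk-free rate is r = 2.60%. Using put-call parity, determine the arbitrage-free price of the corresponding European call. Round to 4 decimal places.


Put-call parity: C - P = S_0 * exp(-qT) - K * exp(-rT).
S_0 * exp(-qT) = 54.3800 * 0.99966686 = 54.36188360
K * exp(-rT) = 57.4800 * 0.99783654 = 57.35564453
C = P + S*exp(-qT) - K*exp(-rT)
C = 4.1123 + 54.36188360 - 57.35564453 = 1.1185

Answer: Call price = 1.1185


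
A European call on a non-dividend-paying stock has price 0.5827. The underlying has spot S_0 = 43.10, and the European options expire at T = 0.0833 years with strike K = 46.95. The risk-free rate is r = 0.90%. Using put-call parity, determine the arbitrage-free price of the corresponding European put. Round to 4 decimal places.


Put-call parity: C - P = S_0 * exp(-qT) - K * exp(-rT).
S_0 * exp(-qT) = 43.1000 * 1.00000000 = 43.10000000
K * exp(-rT) = 46.9500 * 0.99925058 = 46.91481478
P = C - S*exp(-qT) + K*exp(-rT)
P = 0.5827 - 43.10000000 + 46.91481478 = 4.3975

Answer: Put price = 4.3975


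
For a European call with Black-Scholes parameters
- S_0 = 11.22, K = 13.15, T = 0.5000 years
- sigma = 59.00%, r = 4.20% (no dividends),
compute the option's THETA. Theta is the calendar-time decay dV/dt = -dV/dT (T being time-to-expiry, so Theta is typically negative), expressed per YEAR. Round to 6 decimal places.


d1 = -0.1215237514; d2 = -0.5387167523
phi(d1) = 0.3960073354; exp(-qT) = 1.0000000000; exp(-rT) = 0.9792189646
Theta = -S*exp(-qT)*phi(d1)*sigma/(2*sqrt(T)) - r*K*exp(-rT)*N(d2) + q*S*exp(-qT)*N(d1)
N(d1) = 0.4516381016; N(d2) = 0.2950411563; sqrt(T) = 0.7071067812
Term 1 = -11.2200 * 1.0000000000 * 0.3960073354 * 0.5900 / (2 * 0.7071067812) = -1.8536729024
Term 2 = -0.0420 * 13.1500 * 0.9792189646 * 0.2950411563 = -0.1595649353
Term 3 = 0 (no dividend yield, q = 0)
Theta = -1.8536729024 + (-0.1595649353) + (0.0000000000) = -2.013238

Answer: Theta = -2.013238


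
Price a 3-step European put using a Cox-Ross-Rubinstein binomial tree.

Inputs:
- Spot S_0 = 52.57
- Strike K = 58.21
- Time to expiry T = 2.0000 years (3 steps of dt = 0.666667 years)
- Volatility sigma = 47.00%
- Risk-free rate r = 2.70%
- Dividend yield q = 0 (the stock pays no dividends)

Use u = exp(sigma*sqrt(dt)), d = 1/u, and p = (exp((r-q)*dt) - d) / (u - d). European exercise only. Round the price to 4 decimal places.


dt = T/N = 0.666667
u = exp(sigma*sqrt(dt)) = 1.467783; d = 1/u = 0.681299
p = (exp((r-q)*dt) - d) / (u - d) = 0.428316
Discount per step: exp(-r*dt) = 0.982161
Stock lattice S(k, i) with i counting down-moves:
  k=0: S(0,0) = 52.5700
  k=1: S(1,0) = 77.1614; S(1,1) = 35.8159
  k=2: S(2,0) = 113.2562; S(2,1) = 52.5700; S(2,2) = 24.4014
  k=3: S(3,0) = 166.2356; S(3,1) = 77.1614; S(3,2) = 35.8159; S(3,3) = 16.6246
Terminal payoffs V(N, i) = max(K - S_T, 0):
  V(3,0) = 0.000000; V(3,1) = 0.000000; V(3,2) = 22.394090; V(3,3) = 41.585368
Backward induction: V(k, i) = exp(-r*dt) * [p * V(k+1, i) + (1-p) * V(k+1, i+1)].
  V(2,0) = exp(-r*dt) * [p*0.000000 + (1-p)*0.000000] = 0.000000
  V(2,1) = exp(-r*dt) * [p*0.000000 + (1-p)*22.394090] = 12.573966
  V(2,2) = exp(-r*dt) * [p*22.394090 + (1-p)*41.585368] = 32.770235
  V(1,0) = exp(-r*dt) * [p*0.000000 + (1-p)*12.573966] = 7.060105
  V(1,1) = exp(-r*dt) * [p*12.573966 + (1-p)*32.770235] = 23.689580
  V(0,0) = exp(-r*dt) * [p*7.060105 + (1-p)*23.689580] = 16.271375

Answer: Price = V(0,0) = 16.2714


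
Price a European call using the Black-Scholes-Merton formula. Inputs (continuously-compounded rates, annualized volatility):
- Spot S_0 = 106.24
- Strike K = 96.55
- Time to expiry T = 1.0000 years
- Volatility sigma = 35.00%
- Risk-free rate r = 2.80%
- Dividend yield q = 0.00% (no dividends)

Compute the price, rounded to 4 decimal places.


Answer: Price = 20.9270

Derivation:
d1 = (ln(S/K) + (r - q + 0.5*sigma^2) * T) / (sigma * sqrt(T)) = 0.52825622
d2 = d1 - sigma * sqrt(T) = 0.17825622
exp(-rT) = 0.97238837; exp(-qT) = 1.00000000
C = S_0 * exp(-qT) * N(d1) - K * exp(-rT) * N(d2)
N(d1) = 0.70133924; N(d2) = 0.57073912
C = 106.2400 * 1.00000000 * 0.70133924 - 96.5500 * 0.97238837 * 0.57073912 = 20.9270


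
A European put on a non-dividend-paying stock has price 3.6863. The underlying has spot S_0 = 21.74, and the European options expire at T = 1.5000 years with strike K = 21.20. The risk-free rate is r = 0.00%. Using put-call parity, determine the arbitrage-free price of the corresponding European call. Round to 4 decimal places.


Answer: Call price = 4.2263

Derivation:
Put-call parity: C - P = S_0 * exp(-qT) - K * exp(-rT).
S_0 * exp(-qT) = 21.7400 * 1.00000000 = 21.74000000
K * exp(-rT) = 21.2000 * 1.00000000 = 21.20000000
C = P + S*exp(-qT) - K*exp(-rT)
C = 3.6863 + 21.74000000 - 21.20000000 = 4.2263


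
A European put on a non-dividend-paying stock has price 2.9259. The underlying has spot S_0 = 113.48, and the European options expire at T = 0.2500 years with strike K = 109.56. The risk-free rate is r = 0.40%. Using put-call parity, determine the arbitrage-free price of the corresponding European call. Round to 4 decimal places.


Answer: Call price = 6.9554

Derivation:
Put-call parity: C - P = S_0 * exp(-qT) - K * exp(-rT).
S_0 * exp(-qT) = 113.4800 * 1.00000000 = 113.48000000
K * exp(-rT) = 109.5600 * 0.99900050 = 109.45049476
C = P + S*exp(-qT) - K*exp(-rT)
C = 2.9259 + 113.48000000 - 109.45049476 = 6.9554


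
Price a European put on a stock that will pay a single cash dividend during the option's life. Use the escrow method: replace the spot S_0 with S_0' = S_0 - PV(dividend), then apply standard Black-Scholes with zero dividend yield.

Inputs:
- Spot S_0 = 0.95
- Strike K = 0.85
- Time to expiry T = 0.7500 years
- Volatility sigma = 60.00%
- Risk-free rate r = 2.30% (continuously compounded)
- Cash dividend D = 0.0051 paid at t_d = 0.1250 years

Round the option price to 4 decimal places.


PV(D) = D * exp(-r * t_d) = 0.0051 * 0.99712913 = 0.00508536
S_0' = S_0 - PV(D) = 0.9500 - 0.00508536 = 0.94491464
d1 = (ln(S_0'/K) + (r + sigma^2/2)*T) / (sigma*sqrt(T)) = 0.49672955
d2 = d1 - sigma*sqrt(T) = -0.02288569
exp(-rT) = 0.98289793
N(-d1) = 0.30968989; N(-d2) = 0.50912927
P = K * exp(-rT) * N(-d2) - S_0' * N(-d1) = 0.8500 * 0.98289793 * 0.50912927 - 0.94491464 * 0.30968989 = 0.1327

Answer: Price = 0.1327


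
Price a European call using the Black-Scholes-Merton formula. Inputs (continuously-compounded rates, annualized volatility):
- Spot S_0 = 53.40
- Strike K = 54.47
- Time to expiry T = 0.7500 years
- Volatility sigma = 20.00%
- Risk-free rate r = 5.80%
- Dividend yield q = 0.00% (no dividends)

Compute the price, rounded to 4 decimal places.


Answer: Price = 4.3004

Derivation:
d1 = (ln(S/K) + (r - q + 0.5*sigma^2) * T) / (sigma * sqrt(T)) = 0.22320739
d2 = d1 - sigma * sqrt(T) = 0.05000231
exp(-rT) = 0.95743255; exp(-qT) = 1.00000000
C = S_0 * exp(-qT) * N(d1) - K * exp(-rT) * N(d2)
N(d1) = 0.58831295; N(d2) = 0.51993973
C = 53.4000 * 1.00000000 * 0.58831295 - 54.4700 * 0.95743255 * 0.51993973 = 4.3004


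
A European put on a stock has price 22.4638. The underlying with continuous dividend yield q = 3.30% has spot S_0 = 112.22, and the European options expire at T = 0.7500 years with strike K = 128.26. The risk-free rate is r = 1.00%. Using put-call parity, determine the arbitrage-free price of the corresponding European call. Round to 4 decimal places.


Put-call parity: C - P = S_0 * exp(-qT) - K * exp(-rT).
S_0 * exp(-qT) = 112.2200 * 0.97555377 = 109.47664407
K * exp(-rT) = 128.2600 * 0.99252805 = 127.30164831
C = P + S*exp(-qT) - K*exp(-rT)
C = 22.4638 + 109.47664407 - 127.30164831 = 4.6388

Answer: Call price = 4.6388


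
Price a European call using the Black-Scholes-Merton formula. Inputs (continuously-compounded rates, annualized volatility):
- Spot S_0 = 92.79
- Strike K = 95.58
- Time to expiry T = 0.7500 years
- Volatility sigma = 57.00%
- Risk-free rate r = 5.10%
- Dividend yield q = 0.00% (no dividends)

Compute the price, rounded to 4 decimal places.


Answer: Price = 18.4129

Derivation:
d1 = (ln(S/K) + (r - q + 0.5*sigma^2) * T) / (sigma * sqrt(T)) = 0.26429025
d2 = d1 - sigma * sqrt(T) = -0.22934423
exp(-rT) = 0.96247229; exp(-qT) = 1.00000000
C = S_0 * exp(-qT) * N(d1) - K * exp(-rT) * N(d2)
N(d1) = 0.60422187; N(d2) = 0.40930069
C = 92.7900 * 1.00000000 * 0.60422187 - 95.5800 * 0.96247229 * 0.40930069 = 18.4129


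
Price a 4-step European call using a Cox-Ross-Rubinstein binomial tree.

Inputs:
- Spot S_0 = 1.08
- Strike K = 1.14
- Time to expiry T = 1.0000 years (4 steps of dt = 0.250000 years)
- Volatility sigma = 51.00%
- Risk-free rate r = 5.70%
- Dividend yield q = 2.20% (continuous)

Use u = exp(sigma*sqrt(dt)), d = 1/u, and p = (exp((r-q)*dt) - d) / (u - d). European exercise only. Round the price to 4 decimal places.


Answer: Price = V(0,0) = 0.2011

Derivation:
dt = T/N = 0.250000
u = exp(sigma*sqrt(dt)) = 1.290462; d = 1/u = 0.774916
p = (exp((r-q)*dt) - d) / (u - d) = 0.453640
Discount per step: exp(-r*dt) = 0.985851
Stock lattice S(k, i) with i counting down-moves:
  k=0: S(0,0) = 1.0800
  k=1: S(1,0) = 1.3937; S(1,1) = 0.8369
  k=2: S(2,0) = 1.7985; S(2,1) = 1.0800; S(2,2) = 0.6485
  k=3: S(3,0) = 2.3209; S(3,1) = 1.3937; S(3,2) = 0.8369; S(3,3) = 0.5026
  k=4: S(4,0) = 2.9951; S(4,1) = 1.7985; S(4,2) = 1.0800; S(4,3) = 0.6485; S(4,4) = 0.3894
Terminal payoffs V(N, i) = max(S_T - K, 0):
  V(4,0) = 1.855050; V(4,1) = 0.658514; V(4,2) = 0.000000; V(4,3) = 0.000000; V(4,4) = 0.000000
Backward induction: V(k, i) = exp(-r*dt) * [p * V(k+1, i) + (1-p) * V(k+1, i+1)].
  V(3,0) = exp(-r*dt) * [p*1.855050 + (1-p)*0.658514] = 1.184314
  V(3,1) = exp(-r*dt) * [p*0.658514 + (1-p)*0.000000] = 0.294502
  V(3,2) = exp(-r*dt) * [p*0.000000 + (1-p)*0.000000] = 0.000000
  V(3,3) = exp(-r*dt) * [p*0.000000 + (1-p)*0.000000] = 0.000000
  V(2,0) = exp(-r*dt) * [p*1.184314 + (1-p)*0.294502] = 0.688278
  V(2,1) = exp(-r*dt) * [p*0.294502 + (1-p)*0.000000] = 0.131708
  V(2,2) = exp(-r*dt) * [p*0.000000 + (1-p)*0.000000] = 0.000000
  V(1,0) = exp(-r*dt) * [p*0.688278 + (1-p)*0.131708] = 0.378754
  V(1,1) = exp(-r*dt) * [p*0.131708 + (1-p)*0.000000] = 0.058902
  V(0,0) = exp(-r*dt) * [p*0.378754 + (1-p)*0.058902] = 0.201114


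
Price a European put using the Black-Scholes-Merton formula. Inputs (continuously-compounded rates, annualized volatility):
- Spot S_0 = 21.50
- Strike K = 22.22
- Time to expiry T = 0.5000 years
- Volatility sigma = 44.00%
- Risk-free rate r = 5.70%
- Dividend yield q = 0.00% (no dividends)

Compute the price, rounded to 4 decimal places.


Answer: Price = 2.7119

Derivation:
d1 = (ln(S/K) + (r - q + 0.5*sigma^2) * T) / (sigma * sqrt(T)) = 0.14129328
d2 = d1 - sigma * sqrt(T) = -0.16983371
exp(-rT) = 0.97190229; exp(-qT) = 1.00000000
P = K * exp(-rT) * N(-d2) - S_0 * exp(-qT) * N(-d1)
N(-d1) = 0.44381913; N(-d2) = 0.56742954
P = 22.2200 * 0.97190229 * 0.56742954 - 21.5000 * 1.00000000 * 0.44381913 = 2.7119


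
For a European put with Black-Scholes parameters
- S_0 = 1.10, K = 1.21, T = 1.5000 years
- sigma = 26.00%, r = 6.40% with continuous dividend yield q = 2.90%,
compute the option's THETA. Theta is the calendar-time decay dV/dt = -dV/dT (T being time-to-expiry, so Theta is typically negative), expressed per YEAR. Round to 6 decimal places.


Answer: Theta = -0.016252

Derivation:
d1 = 0.0247769662; d2 = -0.2936567004
phi(d1) = 0.3988198442; exp(-qT) = 0.9574325541; exp(-rT) = 0.9084640161
Theta = -S*exp(-qT)*phi(d1)*sigma/(2*sqrt(T)) + r*K*exp(-rT)*N(-d2) - q*S*exp(-qT)*N(-d1)
N(-d1) = 0.4901164319; N(-d2) = 0.6154898779; sqrt(T) = 1.2247448714
Term 1 = -1.1000 * 0.9574325541 * 0.3988198442 * 0.2600 / (2 * 1.2247448714) = -0.0445836230
Term 2 = 0.0640 * 1.2100 * 0.9084640161 * 0.6154898779 = 0.0433006075
Term 3 = -0.0290 * 1.1000 * 0.9574325541 * 0.4901164319 = -0.0149691843
Theta = -0.0445836230 + (0.0433006075) + (-0.0149691843) = -0.016252


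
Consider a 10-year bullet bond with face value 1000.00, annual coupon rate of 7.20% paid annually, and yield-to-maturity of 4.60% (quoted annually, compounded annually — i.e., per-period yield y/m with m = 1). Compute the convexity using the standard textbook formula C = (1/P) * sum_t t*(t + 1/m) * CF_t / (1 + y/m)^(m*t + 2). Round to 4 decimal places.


Coupon per period c = face * coupon_rate / m = 72.000000
Periods per year m = 1; per-period yield y/m = 0.046000
Number of cashflows N = 10
Cashflows (t years, CF_t, discount factor 1/(1+y/m)^(m*t), PV):
  t = 1.0000: CF_t = 72.000000, DF = 0.956023, PV = 68.833652
  t = 2.0000: CF_t = 72.000000, DF = 0.913980, PV = 65.806551
  t = 3.0000: CF_t = 72.000000, DF = 0.873786, PV = 62.912572
  t = 4.0000: CF_t = 72.000000, DF = 0.835359, PV = 60.145863
  t = 5.0000: CF_t = 72.000000, DF = 0.798623, PV = 57.500825
  t = 6.0000: CF_t = 72.000000, DF = 0.763501, PV = 54.972108
  t = 7.0000: CF_t = 72.000000, DF = 0.729925, PV = 52.554596
  t = 8.0000: CF_t = 72.000000, DF = 0.697825, PV = 50.243400
  t = 9.0000: CF_t = 72.000000, DF = 0.667137, PV = 48.033843
  t = 10.0000: CF_t = 1072.000000, DF = 0.637798, PV = 683.719459
Price P = sum_t PV_t = 1204.722868
Convexity numerator sum_t t*(t + 1/m) * CF_t / (1+y/m)^(m*t + 2):
  t = 1.0000: term = 125.825145
  t = 2.0000: term = 360.875176
  t = 3.0000: term = 690.009897
  t = 4.0000: term = 1099.442155
  t = 5.0000: term = 1576.637890
  t = 6.0000: term = 2110.222798
  t = 7.0000: term = 2689.895217
  t = 8.0000: term = 3306.344844
  t = 9.0000: term = 3951.176917
  t = 10.0000: term = 68739.640443
Convexity = (1/P) * sum = 84650.070482 / 1204.722868 = 70.265181

Answer: Convexity = 70.2652


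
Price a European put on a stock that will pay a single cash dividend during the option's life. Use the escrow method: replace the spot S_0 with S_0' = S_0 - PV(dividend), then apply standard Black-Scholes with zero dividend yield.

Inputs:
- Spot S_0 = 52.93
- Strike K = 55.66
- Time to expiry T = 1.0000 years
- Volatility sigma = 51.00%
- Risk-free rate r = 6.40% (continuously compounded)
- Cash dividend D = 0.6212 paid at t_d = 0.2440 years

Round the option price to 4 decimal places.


Answer: Price = 10.4651

Derivation:
PV(D) = D * exp(-r * t_d) = 0.6212 * 0.98450530 = 0.61157469
S_0' = S_0 - PV(D) = 52.9300 - 0.61157469 = 52.31842531
d1 = (ln(S_0'/K) + (r + sigma^2/2)*T) / (sigma*sqrt(T)) = 0.25909187
d2 = d1 - sigma*sqrt(T) = -0.25090813
exp(-rT) = 0.93800500
N(-d1) = 0.39778218; N(-d2) = 0.59905743
P = K * exp(-rT) * N(-d2) - S_0' * N(-d1) = 55.6600 * 0.93800500 * 0.59905743 - 52.31842531 * 0.39778218 = 10.4651


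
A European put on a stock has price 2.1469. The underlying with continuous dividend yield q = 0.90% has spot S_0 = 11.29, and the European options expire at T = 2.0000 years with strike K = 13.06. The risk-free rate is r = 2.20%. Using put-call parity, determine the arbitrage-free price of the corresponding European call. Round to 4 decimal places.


Put-call parity: C - P = S_0 * exp(-qT) - K * exp(-rT).
S_0 * exp(-qT) = 11.2900 * 0.98216103 = 11.08859806
K * exp(-rT) = 13.0600 * 0.95695396 = 12.49781868
C = P + S*exp(-qT) - K*exp(-rT)
C = 2.1469 + 11.08859806 - 12.49781868 = 0.7377

Answer: Call price = 0.7377


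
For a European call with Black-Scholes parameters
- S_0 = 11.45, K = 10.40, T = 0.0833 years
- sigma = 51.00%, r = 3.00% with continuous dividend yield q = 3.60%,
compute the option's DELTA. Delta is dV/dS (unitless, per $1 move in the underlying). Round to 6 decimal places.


Answer: Delta = 0.763067

Derivation:
d1 = 0.7236481017; d2 = 0.5764532308
phi(d1) = 0.3070416660; exp(-qT) = 0.9970056919; exp(-rT) = 0.9975041199
N(d1) = 0.7653590988
Delta = exp(-qT) * N(d1) = 0.9970056919 * 0.7653590988 = 0.763067


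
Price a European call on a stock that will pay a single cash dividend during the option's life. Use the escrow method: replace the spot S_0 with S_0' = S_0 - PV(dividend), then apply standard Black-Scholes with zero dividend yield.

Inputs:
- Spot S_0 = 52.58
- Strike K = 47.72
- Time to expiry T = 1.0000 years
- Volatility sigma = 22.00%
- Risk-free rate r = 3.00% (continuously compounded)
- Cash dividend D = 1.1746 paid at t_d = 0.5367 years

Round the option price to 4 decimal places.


PV(D) = D * exp(-r * t_d) = 1.1746 * 0.98402793 = 1.15583920
S_0' = S_0 - PV(D) = 52.5800 - 1.15583920 = 51.42416080
d1 = (ln(S_0'/K) + (r + sigma^2/2)*T) / (sigma*sqrt(T)) = 0.58617054
d2 = d1 - sigma*sqrt(T) = 0.36617054
exp(-rT) = 0.97044553
N(d1) = 0.72111954; N(d2) = 0.64288109
C = S_0' * N(d1) - K * exp(-rT) * N(d2) = 51.42416080 * 0.72111954 - 47.7200 * 0.97044553 * 0.64288109 = 7.3114

Answer: Price = 7.3114


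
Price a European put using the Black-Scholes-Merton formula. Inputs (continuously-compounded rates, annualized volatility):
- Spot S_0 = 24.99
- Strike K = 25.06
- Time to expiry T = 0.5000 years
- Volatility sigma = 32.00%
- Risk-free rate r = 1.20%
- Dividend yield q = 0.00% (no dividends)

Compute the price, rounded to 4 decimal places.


d1 = (ln(S/K) + (r - q + 0.5*sigma^2) * T) / (sigma * sqrt(T)) = 0.12729157
d2 = d1 - sigma * sqrt(T) = -0.09898260
exp(-rT) = 0.99401796; exp(-qT) = 1.00000000
P = K * exp(-rT) * N(-d2) - S_0 * exp(-qT) * N(-d1)
N(-d1) = 0.44935481; N(-d2) = 0.53942396
P = 25.0600 * 0.99401796 * 0.53942396 - 24.9900 * 1.00000000 * 0.44935481 = 2.2077

Answer: Price = 2.2077


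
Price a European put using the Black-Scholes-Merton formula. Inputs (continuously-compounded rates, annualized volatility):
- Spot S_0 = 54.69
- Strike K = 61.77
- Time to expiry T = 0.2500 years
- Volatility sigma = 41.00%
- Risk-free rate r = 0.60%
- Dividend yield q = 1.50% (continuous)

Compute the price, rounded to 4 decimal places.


Answer: Price = 9.1753

Derivation:
d1 = (ln(S/K) + (r - q + 0.5*sigma^2) * T) / (sigma * sqrt(T)) = -0.50231430
d2 = d1 - sigma * sqrt(T) = -0.70731430
exp(-rT) = 0.99850112; exp(-qT) = 0.99625702
P = K * exp(-rT) * N(-d2) - S_0 * exp(-qT) * N(-d1)
N(-d1) = 0.69227678; N(-d2) = 0.76031441
P = 61.7700 * 0.99850112 * 0.76031441 - 54.6900 * 0.99625702 * 0.69227678 = 9.1753


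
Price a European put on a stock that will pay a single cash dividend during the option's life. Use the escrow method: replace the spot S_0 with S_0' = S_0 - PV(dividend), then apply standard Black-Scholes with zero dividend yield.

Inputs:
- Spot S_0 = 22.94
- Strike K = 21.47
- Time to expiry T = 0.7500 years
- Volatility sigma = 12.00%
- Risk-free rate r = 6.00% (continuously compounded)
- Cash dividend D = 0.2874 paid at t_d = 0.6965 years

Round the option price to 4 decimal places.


Answer: Price = 0.2035

Derivation:
PV(D) = D * exp(-r * t_d) = 0.2874 * 0.95907116 = 0.27563705
S_0' = S_0 - PV(D) = 22.9400 - 0.27563705 = 22.66436295
d1 = (ln(S_0'/K) + (r + sigma^2/2)*T) / (sigma*sqrt(T)) = 1.00590934
d2 = d1 - sigma*sqrt(T) = 0.90198629
exp(-rT) = 0.95599748
N(-d1) = 0.15722959; N(-d2) = 0.18353208
P = K * exp(-rT) * N(-d2) - S_0' * N(-d1) = 21.4700 * 0.95599748 * 0.18353208 - 22.66436295 * 0.15722959 = 0.2035


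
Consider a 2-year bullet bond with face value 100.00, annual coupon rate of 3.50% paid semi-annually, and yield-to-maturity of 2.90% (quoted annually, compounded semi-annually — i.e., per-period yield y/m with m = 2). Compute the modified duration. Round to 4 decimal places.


Answer: Modified duration = 1.9215

Derivation:
Coupon per period c = face * coupon_rate / m = 1.750000
Periods per year m = 2; per-period yield y/m = 0.014500
Number of cashflows N = 4
Cashflows (t years, CF_t, discount factor 1/(1+y/m)^(m*t), PV):
  t = 0.5000: CF_t = 1.750000, DF = 0.985707, PV = 1.724988
  t = 1.0000: CF_t = 1.750000, DF = 0.971619, PV = 1.700333
  t = 1.5000: CF_t = 1.750000, DF = 0.957732, PV = 1.676030
  t = 2.0000: CF_t = 101.750000, DF = 0.944043, PV = 96.056379
Price P = sum_t PV_t = 101.157730
First compute Macaulay numerator sum_t t * PV_t:
  t * PV_t at t = 0.5000: 0.862494
  t * PV_t at t = 1.0000: 1.700333
  t * PV_t at t = 1.5000: 2.514046
  t * PV_t at t = 2.0000: 192.112759
Macaulay duration D = 197.189631 / 101.157730 = 1.949328
Modified duration = D / (1 + y/m) = 1.949328 / (1 + 0.014500) = 1.921467


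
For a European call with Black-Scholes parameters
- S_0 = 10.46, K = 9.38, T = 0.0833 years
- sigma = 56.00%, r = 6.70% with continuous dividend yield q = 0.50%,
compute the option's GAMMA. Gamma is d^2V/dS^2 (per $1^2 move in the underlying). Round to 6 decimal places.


d1 = 0.7870326546; d2 = 0.6254069141
phi(d1) = 0.2926878100; exp(-qT) = 0.9995835867; exp(-rT) = 0.9944344454
Gamma = exp(-qT) * phi(d1) / (S * sigma * sqrt(T)) = 0.9995835867 * 0.2926878100 / (10.4600 * 0.5600 * 0.2886173938) = 0.173054

Answer: Gamma = 0.173054


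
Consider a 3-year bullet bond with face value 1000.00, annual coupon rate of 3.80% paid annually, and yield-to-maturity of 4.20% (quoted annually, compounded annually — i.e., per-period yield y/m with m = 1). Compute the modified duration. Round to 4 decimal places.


Coupon per period c = face * coupon_rate / m = 38.000000
Periods per year m = 1; per-period yield y/m = 0.042000
Number of cashflows N = 3
Cashflows (t years, CF_t, discount factor 1/(1+y/m)^(m*t), PV):
  t = 1.0000: CF_t = 38.000000, DF = 0.959693, PV = 36.468330
  t = 2.0000: CF_t = 38.000000, DF = 0.921010, PV = 34.998397
  t = 3.0000: CF_t = 1038.000000, DF = 0.883887, PV = 917.474910
Price P = sum_t PV_t = 988.941638
First compute Macaulay numerator sum_t t * PV_t:
  t * PV_t at t = 1.0000: 36.468330
  t * PV_t at t = 2.0000: 69.996795
  t * PV_t at t = 3.0000: 2752.424731
Macaulay duration D = 2858.889856 / 988.941638 = 2.890858
Modified duration = D / (1 + y/m) = 2.890858 / (1 + 0.042000) = 2.774336

Answer: Modified duration = 2.7743


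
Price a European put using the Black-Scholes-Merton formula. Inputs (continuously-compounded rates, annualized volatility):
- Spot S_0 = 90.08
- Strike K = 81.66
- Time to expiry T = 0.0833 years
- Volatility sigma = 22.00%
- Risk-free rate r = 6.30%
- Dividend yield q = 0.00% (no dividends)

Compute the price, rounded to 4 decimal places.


Answer: Price = 0.1180

Derivation:
d1 = (ln(S/K) + (r - q + 0.5*sigma^2) * T) / (sigma * sqrt(T)) = 1.65991442
d2 = d1 - sigma * sqrt(T) = 1.59641860
exp(-rT) = 0.99476585; exp(-qT) = 1.00000000
P = K * exp(-rT) * N(-d2) - S_0 * exp(-qT) * N(-d1)
N(-d1) = 0.04846583; N(-d2) = 0.05519768
P = 81.6600 * 0.99476585 * 0.05519768 - 90.0800 * 1.00000000 * 0.04846583 = 0.1180


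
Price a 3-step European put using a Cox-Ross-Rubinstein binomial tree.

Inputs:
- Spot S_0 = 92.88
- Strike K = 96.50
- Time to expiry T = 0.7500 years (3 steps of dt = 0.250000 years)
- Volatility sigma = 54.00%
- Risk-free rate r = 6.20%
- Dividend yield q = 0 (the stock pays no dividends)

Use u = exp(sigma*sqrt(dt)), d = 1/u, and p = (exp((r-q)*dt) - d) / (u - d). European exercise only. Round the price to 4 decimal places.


dt = T/N = 0.250000
u = exp(sigma*sqrt(dt)) = 1.309964; d = 1/u = 0.763379
p = (exp((r-q)*dt) - d) / (u - d) = 0.461486
Discount per step: exp(-r*dt) = 0.984620
Stock lattice S(k, i) with i counting down-moves:
  k=0: S(0,0) = 92.8800
  k=1: S(1,0) = 121.6695; S(1,1) = 70.9027
  k=2: S(2,0) = 159.3827; S(2,1) = 92.8800; S(2,2) = 54.1257
  k=3: S(3,0) = 208.7857; S(3,1) = 121.6695; S(3,2) = 70.9027; S(3,3) = 41.3184
Terminal payoffs V(N, i) = max(K - S_T, 0):
  V(3,0) = 0.000000; V(3,1) = 0.000000; V(3,2) = 25.597313; V(3,3) = 55.181583
Backward induction: V(k, i) = exp(-r*dt) * [p * V(k+1, i) + (1-p) * V(k+1, i+1)].
  V(2,0) = exp(-r*dt) * [p*0.000000 + (1-p)*0.000000] = 0.000000
  V(2,1) = exp(-r*dt) * [p*0.000000 + (1-p)*25.597313] = 13.572501
  V(2,2) = exp(-r*dt) * [p*25.597313 + (1-p)*55.181583] = 40.890125
  V(1,0) = exp(-r*dt) * [p*0.000000 + (1-p)*13.572501] = 7.196567
  V(1,1) = exp(-r*dt) * [p*13.572501 + (1-p)*40.890125] = 27.848413
  V(0,0) = exp(-r*dt) * [p*7.196567 + (1-p)*27.848413] = 18.036139

Answer: Price = V(0,0) = 18.0361


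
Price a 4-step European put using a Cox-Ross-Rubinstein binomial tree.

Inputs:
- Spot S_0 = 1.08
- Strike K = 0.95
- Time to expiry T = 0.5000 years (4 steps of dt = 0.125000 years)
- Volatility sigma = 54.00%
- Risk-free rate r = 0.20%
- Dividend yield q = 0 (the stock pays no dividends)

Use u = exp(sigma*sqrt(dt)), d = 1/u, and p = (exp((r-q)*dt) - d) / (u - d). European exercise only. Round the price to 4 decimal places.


dt = T/N = 0.125000
u = exp(sigma*sqrt(dt)) = 1.210361; d = 1/u = 0.826200
p = (exp((r-q)*dt) - d) / (u - d) = 0.453066
Discount per step: exp(-r*dt) = 0.999750
Stock lattice S(k, i) with i counting down-moves:
  k=0: S(0,0) = 1.0800
  k=1: S(1,0) = 1.3072; S(1,1) = 0.8923
  k=2: S(2,0) = 1.5822; S(2,1) = 1.0800; S(2,2) = 0.7372
  k=3: S(3,0) = 1.9150; S(3,1) = 1.3072; S(3,2) = 0.8923; S(3,3) = 0.6091
  k=4: S(4,0) = 2.3178; S(4,1) = 1.5822; S(4,2) = 1.0800; S(4,3) = 0.7372; S(4,4) = 0.5032
Terminal payoffs V(N, i) = max(K - S_T, 0):
  V(4,0) = 0.000000; V(4,1) = 0.000000; V(4,2) = 0.000000; V(4,3) = 0.212786; V(4,4) = 0.446773
Backward induction: V(k, i) = exp(-r*dt) * [p * V(k+1, i) + (1-p) * V(k+1, i+1)].
  V(3,0) = exp(-r*dt) * [p*0.000000 + (1-p)*0.000000] = 0.000000
  V(3,1) = exp(-r*dt) * [p*0.000000 + (1-p)*0.000000] = 0.000000
  V(3,2) = exp(-r*dt) * [p*0.000000 + (1-p)*0.212786] = 0.116351
  V(3,3) = exp(-r*dt) * [p*0.212786 + (1-p)*0.446773] = 0.340676
  V(2,0) = exp(-r*dt) * [p*0.000000 + (1-p)*0.000000] = 0.000000
  V(2,1) = exp(-r*dt) * [p*0.000000 + (1-p)*0.116351] = 0.063620
  V(2,2) = exp(-r*dt) * [p*0.116351 + (1-p)*0.340676] = 0.238982
  V(1,0) = exp(-r*dt) * [p*0.000000 + (1-p)*0.063620] = 0.034787
  V(1,1) = exp(-r*dt) * [p*0.063620 + (1-p)*0.238982] = 0.159492
  V(0,0) = exp(-r*dt) * [p*0.034787 + (1-p)*0.159492] = 0.102967

Answer: Price = V(0,0) = 0.1030


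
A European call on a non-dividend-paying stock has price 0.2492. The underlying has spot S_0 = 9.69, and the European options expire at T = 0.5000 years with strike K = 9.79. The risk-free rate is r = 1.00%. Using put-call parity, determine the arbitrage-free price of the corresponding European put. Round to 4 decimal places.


Put-call parity: C - P = S_0 * exp(-qT) - K * exp(-rT).
S_0 * exp(-qT) = 9.6900 * 1.00000000 = 9.69000000
K * exp(-rT) = 9.7900 * 0.99501248 = 9.74117217
P = C - S*exp(-qT) + K*exp(-rT)
P = 0.2492 - 9.69000000 + 9.74117217 = 0.3004

Answer: Put price = 0.3004


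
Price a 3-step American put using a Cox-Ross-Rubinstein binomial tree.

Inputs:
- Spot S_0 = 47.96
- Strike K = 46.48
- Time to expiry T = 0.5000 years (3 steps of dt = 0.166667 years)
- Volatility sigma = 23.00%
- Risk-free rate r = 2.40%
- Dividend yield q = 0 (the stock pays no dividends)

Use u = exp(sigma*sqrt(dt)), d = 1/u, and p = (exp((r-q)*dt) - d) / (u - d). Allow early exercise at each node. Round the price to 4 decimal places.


Answer: Price = V(0,0) = 2.3830

Derivation:
dt = T/N = 0.166667
u = exp(sigma*sqrt(dt)) = 1.098447; d = 1/u = 0.910376
p = (exp((r-q)*dt) - d) / (u - d) = 0.497854
Discount per step: exp(-r*dt) = 0.996008
Stock lattice S(k, i) with i counting down-moves:
  k=0: S(0,0) = 47.9600
  k=1: S(1,0) = 52.6815; S(1,1) = 43.6617
  k=2: S(2,0) = 57.8678; S(2,1) = 47.9600; S(2,2) = 39.7485
  k=3: S(3,0) = 63.5647; S(3,1) = 52.6815; S(3,2) = 43.6617; S(3,3) = 36.1861
Terminal payoffs V(N, i) = max(K - S_T, 0):
  V(3,0) = 0.000000; V(3,1) = 0.000000; V(3,2) = 2.818346; V(3,3) = 10.293866
Backward induction: V(k, i) = exp(-r*dt) * [p * V(k+1, i) + (1-p) * V(k+1, i+1)]; then take max(V_cont, immediate exercise) for American.
  V(2,0) = exp(-r*dt) * [p*0.000000 + (1-p)*0.000000] = 0.000000; exercise = 0.000000; V(2,0) = max -> 0.000000
  V(2,1) = exp(-r*dt) * [p*0.000000 + (1-p)*2.818346] = 1.409571; exercise = 0.000000; V(2,1) = max -> 1.409571
  V(2,2) = exp(-r*dt) * [p*2.818346 + (1-p)*10.293866] = 6.545911; exercise = 6.731460; V(2,2) = max -> 6.731460
  V(1,0) = exp(-r*dt) * [p*0.000000 + (1-p)*1.409571] = 0.704985; exercise = 0.000000; V(1,0) = max -> 0.704985
  V(1,1) = exp(-r*dt) * [p*1.409571 + (1-p)*6.731460] = 4.065640; exercise = 2.818346; V(1,1) = max -> 4.065640
  V(0,0) = exp(-r*dt) * [p*0.704985 + (1-p)*4.065640] = 2.382973; exercise = 0.000000; V(0,0) = max -> 2.382973


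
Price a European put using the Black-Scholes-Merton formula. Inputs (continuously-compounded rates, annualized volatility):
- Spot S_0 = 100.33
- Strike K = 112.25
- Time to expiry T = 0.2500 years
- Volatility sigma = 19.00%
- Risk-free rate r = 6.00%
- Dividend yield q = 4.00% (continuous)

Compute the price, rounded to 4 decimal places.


Answer: Price = 11.8915

Derivation:
d1 = (ln(S/K) + (r - q + 0.5*sigma^2) * T) / (sigma * sqrt(T)) = -1.08159235
d2 = d1 - sigma * sqrt(T) = -1.17659235
exp(-rT) = 0.98511194; exp(-qT) = 0.99004983
P = K * exp(-rT) * N(-d2) - S_0 * exp(-qT) * N(-d1)
N(-d1) = 0.86028315; N(-d2) = 0.88032087
P = 112.2500 * 0.98511194 * 0.88032087 - 100.3300 * 0.99004983 * 0.86028315 = 11.8915


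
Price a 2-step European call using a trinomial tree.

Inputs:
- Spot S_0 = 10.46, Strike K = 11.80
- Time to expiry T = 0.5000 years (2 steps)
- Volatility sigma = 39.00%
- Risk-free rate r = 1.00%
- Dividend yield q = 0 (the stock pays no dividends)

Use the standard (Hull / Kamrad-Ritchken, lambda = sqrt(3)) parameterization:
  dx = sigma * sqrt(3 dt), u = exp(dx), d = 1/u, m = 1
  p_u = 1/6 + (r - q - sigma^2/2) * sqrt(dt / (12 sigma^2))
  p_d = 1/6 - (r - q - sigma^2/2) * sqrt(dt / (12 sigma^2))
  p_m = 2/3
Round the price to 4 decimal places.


Answer: Price = V(0,0) = 0.7163

Derivation:
dt = T/N = 0.250000; dx = sigma*sqrt(3*dt) = 0.337750
u = exp(dx) = 1.401790; d = 1/u = 0.713374
p_u = 0.142222, p_m = 0.666667, p_d = 0.191112
Discount per step: exp(-r*dt) = 0.997503
Stock lattice S(k, j) with j the centered position index:
  k=0: S(0,+0) = 10.4600
  k=1: S(1,-1) = 7.4619; S(1,+0) = 10.4600; S(1,+1) = 14.6627
  k=2: S(2,-2) = 5.3231; S(2,-1) = 7.4619; S(2,+0) = 10.4600; S(2,+1) = 14.6627; S(2,+2) = 20.5541
Terminal payoffs V(N, j) = max(S_T - K, 0):
  V(2,-2) = 0.000000; V(2,-1) = 0.000000; V(2,+0) = 0.000000; V(2,+1) = 2.862722; V(2,+2) = 8.754056
Backward induction: V(k, j) = exp(-r*dt) * [p_u * V(k+1, j+1) + p_m * V(k+1, j) + p_d * V(k+1, j-1)]
  V(1,-1) = exp(-r*dt) * [p_u*0.000000 + p_m*0.000000 + p_d*0.000000] = 0.000000
  V(1,+0) = exp(-r*dt) * [p_u*2.862722 + p_m*0.000000 + p_d*0.000000] = 0.406125
  V(1,+1) = exp(-r*dt) * [p_u*8.754056 + p_m*2.862722 + p_d*0.000000] = 3.145625
  V(0,+0) = exp(-r*dt) * [p_u*3.145625 + p_m*0.406125 + p_d*0.000000] = 0.716333


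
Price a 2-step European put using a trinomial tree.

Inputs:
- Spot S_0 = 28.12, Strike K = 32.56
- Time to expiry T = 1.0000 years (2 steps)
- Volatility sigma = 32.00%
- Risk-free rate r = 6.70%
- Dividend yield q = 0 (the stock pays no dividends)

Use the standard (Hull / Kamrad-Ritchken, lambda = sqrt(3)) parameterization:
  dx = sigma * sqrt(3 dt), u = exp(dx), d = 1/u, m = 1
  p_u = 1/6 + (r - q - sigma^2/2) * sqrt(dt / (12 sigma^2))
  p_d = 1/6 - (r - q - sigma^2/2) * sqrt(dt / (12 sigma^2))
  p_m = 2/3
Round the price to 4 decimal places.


dt = T/N = 0.500000; dx = sigma*sqrt(3*dt) = 0.391918
u = exp(dx) = 1.479817; d = 1/u = 0.675759
p_u = 0.176745, p_m = 0.666667, p_d = 0.156588
Discount per step: exp(-r*dt) = 0.967055
Stock lattice S(k, j) with j the centered position index:
  k=0: S(0,+0) = 28.1200
  k=1: S(1,-1) = 19.0024; S(1,+0) = 28.1200; S(1,+1) = 41.6125
  k=2: S(2,-2) = 12.8410; S(2,-1) = 19.0024; S(2,+0) = 28.1200; S(2,+1) = 41.6125; S(2,+2) = 61.5788
Terminal payoffs V(N, j) = max(K - S_T, 0):
  V(2,-2) = 19.718985; V(2,-1) = 13.557649; V(2,+0) = 4.440000; V(2,+1) = 0.000000; V(2,+2) = 0.000000
Backward induction: V(k, j) = exp(-r*dt) * [p_u * V(k+1, j+1) + p_m * V(k+1, j) + p_d * V(k+1, j-1)]
  V(1,-1) = exp(-r*dt) * [p_u*4.440000 + p_m*13.557649 + p_d*19.718985] = 12.485587
  V(1,+0) = exp(-r*dt) * [p_u*0.000000 + p_m*4.440000 + p_d*13.557649] = 4.915507
  V(1,+1) = exp(-r*dt) * [p_u*0.000000 + p_m*0.000000 + p_d*4.440000] = 0.672346
  V(0,+0) = exp(-r*dt) * [p_u*0.672346 + p_m*4.915507 + p_d*12.485587] = 5.174645

Answer: Price = V(0,0) = 5.1746


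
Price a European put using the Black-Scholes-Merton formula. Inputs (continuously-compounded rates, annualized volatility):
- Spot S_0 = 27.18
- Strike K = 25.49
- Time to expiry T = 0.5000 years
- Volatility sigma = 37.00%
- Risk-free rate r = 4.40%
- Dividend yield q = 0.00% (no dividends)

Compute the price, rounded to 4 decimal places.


Answer: Price = 1.7346

Derivation:
d1 = (ln(S/K) + (r - q + 0.5*sigma^2) * T) / (sigma * sqrt(T)) = 0.46026991
d2 = d1 - sigma * sqrt(T) = 0.19864040
exp(-rT) = 0.97824024; exp(-qT) = 1.00000000
P = K * exp(-rT) * N(-d2) - S_0 * exp(-qT) * N(-d1)
N(-d1) = 0.32266125; N(-d2) = 0.42127202
P = 25.4900 * 0.97824024 * 0.42127202 - 27.1800 * 1.00000000 * 0.32266125 = 1.7346


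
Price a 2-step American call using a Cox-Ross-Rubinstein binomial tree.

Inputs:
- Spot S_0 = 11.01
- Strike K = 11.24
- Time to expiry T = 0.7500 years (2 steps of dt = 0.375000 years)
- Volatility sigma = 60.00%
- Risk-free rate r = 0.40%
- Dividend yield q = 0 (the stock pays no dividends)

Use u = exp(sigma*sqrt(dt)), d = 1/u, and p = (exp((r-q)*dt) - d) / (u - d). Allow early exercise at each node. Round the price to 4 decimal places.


dt = T/N = 0.375000
u = exp(sigma*sqrt(dt)) = 1.444009; d = 1/u = 0.692516
p = (exp((r-q)*dt) - d) / (u - d) = 0.411161
Discount per step: exp(-r*dt) = 0.998501
Stock lattice S(k, i) with i counting down-moves:
  k=0: S(0,0) = 11.0100
  k=1: S(1,0) = 15.8985; S(1,1) = 7.6246
  k=2: S(2,0) = 22.9576; S(2,1) = 11.0100; S(2,2) = 5.2802
Terminal payoffs V(N, i) = max(S_T - K, 0):
  V(2,0) = 11.717642; V(2,1) = 0.000000; V(2,2) = 0.000000
Backward induction: V(k, i) = exp(-r*dt) * [p * V(k+1, i) + (1-p) * V(k+1, i+1)]; then take max(V_cont, immediate exercise) for American.
  V(1,0) = exp(-r*dt) * [p*11.717642 + (1-p)*0.000000] = 4.810619; exercise = 4.658542; V(1,0) = max -> 4.810619
  V(1,1) = exp(-r*dt) * [p*0.000000 + (1-p)*0.000000] = 0.000000; exercise = 0.000000; V(1,1) = max -> 0.000000
  V(0,0) = exp(-r*dt) * [p*4.810619 + (1-p)*0.000000] = 1.974976; exercise = 0.000000; V(0,0) = max -> 1.974976

Answer: Price = V(0,0) = 1.9750
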